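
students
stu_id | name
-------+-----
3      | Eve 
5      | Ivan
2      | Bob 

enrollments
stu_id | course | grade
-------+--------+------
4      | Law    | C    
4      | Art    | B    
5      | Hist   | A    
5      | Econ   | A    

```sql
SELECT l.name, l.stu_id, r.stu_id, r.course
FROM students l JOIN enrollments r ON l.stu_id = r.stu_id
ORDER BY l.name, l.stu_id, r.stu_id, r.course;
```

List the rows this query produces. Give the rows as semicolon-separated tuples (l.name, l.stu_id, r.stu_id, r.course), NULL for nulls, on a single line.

INNER JOIN keeps only pairs where the ON condition holds.
Matching on l.stu_id = r.stu_id.
- l[0] stu_id=3 → no match; dropped.
- l[1] stu_id=5 → 2 match(es) in r → 2 row(s).
- l[2] stu_id=2 → no match; dropped.
After projecting and ordering:
l.name | l.stu_id | r.stu_id | r.course
Ivan | 5 | 5 | Econ
Ivan | 5 | 5 | Hist

(Ivan, 5, 5, Econ); (Ivan, 5, 5, Hist)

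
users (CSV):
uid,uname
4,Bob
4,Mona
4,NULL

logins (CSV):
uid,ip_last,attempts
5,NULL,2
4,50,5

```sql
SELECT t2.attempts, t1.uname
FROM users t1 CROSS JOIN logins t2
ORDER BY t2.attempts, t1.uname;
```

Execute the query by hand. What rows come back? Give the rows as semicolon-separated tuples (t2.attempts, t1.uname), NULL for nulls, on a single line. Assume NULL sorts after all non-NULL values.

(2, Bob); (2, Mona); (2, NULL); (5, Bob); (5, Mona); (5, NULL)

CROSS JOIN pairs every row of `users` with every row of `logins`: 3 × 2 = 6 rows.
After projecting and ordering:
t2.attempts | t1.uname
2 | Bob
2 | Mona
2 | NULL
5 | Bob
5 | Mona
5 | NULL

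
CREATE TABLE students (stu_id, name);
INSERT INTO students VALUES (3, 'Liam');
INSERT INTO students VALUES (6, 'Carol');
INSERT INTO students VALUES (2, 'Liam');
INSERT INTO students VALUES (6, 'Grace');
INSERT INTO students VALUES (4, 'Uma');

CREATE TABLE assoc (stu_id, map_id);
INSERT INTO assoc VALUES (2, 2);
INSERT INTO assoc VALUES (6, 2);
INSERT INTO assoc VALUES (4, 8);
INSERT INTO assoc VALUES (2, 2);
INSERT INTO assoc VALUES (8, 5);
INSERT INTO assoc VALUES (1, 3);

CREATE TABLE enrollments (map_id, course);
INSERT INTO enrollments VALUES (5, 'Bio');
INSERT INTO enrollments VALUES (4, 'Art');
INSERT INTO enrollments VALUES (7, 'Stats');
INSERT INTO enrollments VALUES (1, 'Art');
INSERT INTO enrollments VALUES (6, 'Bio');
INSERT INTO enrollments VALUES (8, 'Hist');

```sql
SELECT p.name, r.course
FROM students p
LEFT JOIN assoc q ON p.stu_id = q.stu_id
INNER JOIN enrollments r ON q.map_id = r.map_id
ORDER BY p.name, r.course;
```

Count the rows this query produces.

1

Step 1 — p LEFT JOIN q on stu_id → 6 row(s).
Then INNER JOIN `enrollments r` on map_id: keep only rows whose q.map_id appears in r.
Result: 1 row(s).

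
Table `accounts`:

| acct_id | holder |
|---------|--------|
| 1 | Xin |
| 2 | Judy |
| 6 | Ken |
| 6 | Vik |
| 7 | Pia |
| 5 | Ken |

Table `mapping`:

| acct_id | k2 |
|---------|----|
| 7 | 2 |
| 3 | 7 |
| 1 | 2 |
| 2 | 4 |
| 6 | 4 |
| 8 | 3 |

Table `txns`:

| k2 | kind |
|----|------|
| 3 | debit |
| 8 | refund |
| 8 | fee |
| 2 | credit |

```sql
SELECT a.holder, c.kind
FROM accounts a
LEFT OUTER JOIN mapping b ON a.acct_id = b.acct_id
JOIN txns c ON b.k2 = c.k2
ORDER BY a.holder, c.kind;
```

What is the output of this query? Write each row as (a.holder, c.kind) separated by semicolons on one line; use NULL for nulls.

(Pia, credit); (Xin, credit)

Step 1 — a LEFT JOIN b on acct_id → 6 row(s).
Then INNER JOIN `txns c` on k2: keep only rows whose b.k2 appears in c.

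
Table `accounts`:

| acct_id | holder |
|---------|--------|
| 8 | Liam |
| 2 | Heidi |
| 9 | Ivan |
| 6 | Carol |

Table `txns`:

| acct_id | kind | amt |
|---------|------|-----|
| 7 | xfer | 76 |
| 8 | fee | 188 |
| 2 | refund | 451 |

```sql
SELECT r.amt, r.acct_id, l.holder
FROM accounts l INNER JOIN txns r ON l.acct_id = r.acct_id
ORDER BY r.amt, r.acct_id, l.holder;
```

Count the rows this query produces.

2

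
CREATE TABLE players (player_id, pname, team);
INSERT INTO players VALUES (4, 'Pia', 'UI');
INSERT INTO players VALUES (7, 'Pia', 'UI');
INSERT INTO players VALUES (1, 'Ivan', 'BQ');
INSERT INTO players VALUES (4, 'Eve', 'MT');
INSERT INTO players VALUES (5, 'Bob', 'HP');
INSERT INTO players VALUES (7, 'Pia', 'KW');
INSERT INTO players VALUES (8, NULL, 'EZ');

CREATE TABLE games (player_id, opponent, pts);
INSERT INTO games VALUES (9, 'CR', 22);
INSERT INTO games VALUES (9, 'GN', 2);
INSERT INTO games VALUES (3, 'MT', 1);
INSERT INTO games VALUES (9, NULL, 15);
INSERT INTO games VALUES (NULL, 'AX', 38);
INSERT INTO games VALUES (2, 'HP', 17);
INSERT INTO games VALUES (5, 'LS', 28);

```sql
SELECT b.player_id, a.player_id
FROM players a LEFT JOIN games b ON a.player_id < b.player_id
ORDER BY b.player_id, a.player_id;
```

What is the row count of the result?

26

LEFT JOIN keeps every row from `players`; unmatched rows get NULL for `games`'s columns.
Matching on a.player_id < b.player_id. A NULL in a compared column never satisfies the condition.
- a[0] player_id=4 → 4 match(es) in b → 4 row(s).
- a[1] player_id=7 → 3 match(es) in b → 3 row(s).
- a[2] player_id=1 → 6 match(es) in b → 6 row(s).
- a[3] player_id=4 → 4 match(es) in b → 4 row(s).
- a[4] player_id=5 → 3 match(es) in b → 3 row(s).
- a[5] player_id=7 → 3 match(es) in b → 3 row(s).
- a[6] player_id=8 → 3 match(es) in b → 3 row(s).
Total: 26 rows.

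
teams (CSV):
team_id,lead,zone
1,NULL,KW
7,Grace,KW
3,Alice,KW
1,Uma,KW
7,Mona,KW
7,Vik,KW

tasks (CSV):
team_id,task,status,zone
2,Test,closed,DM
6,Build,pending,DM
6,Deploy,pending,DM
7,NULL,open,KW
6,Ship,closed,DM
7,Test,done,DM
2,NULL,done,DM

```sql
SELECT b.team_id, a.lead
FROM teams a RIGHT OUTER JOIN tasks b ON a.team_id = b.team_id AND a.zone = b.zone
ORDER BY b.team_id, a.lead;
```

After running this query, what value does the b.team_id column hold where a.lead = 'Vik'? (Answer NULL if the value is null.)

7

RIGHT JOIN keeps every row from `tasks`; unmatched rows get NULL for `teams`'s columns.
Matching on a.team_id = b.team_id AND a.zone = b.zone.
Matched pairs: 3; unmatched b rows kept: 6.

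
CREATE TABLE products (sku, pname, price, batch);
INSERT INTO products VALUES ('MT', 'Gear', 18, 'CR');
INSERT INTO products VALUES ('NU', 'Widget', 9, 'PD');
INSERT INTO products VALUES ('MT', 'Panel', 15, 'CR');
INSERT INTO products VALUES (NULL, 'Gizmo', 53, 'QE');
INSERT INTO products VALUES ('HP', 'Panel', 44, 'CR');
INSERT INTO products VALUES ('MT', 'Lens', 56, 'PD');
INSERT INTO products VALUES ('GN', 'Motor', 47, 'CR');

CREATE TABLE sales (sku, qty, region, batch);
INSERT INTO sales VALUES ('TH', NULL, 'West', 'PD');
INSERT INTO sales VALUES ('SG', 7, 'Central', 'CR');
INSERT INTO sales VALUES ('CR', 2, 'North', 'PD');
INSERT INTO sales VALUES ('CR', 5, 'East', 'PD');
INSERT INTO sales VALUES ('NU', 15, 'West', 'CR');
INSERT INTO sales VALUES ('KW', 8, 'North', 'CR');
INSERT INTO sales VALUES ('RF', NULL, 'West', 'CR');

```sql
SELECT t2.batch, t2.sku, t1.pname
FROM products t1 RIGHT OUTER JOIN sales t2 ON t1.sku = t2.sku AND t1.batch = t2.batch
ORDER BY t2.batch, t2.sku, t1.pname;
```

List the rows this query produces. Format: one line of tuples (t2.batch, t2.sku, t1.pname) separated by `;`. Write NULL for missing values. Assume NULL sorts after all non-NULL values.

(CR, KW, NULL); (CR, NU, NULL); (CR, RF, NULL); (CR, SG, NULL); (PD, CR, NULL); (PD, CR, NULL); (PD, TH, NULL)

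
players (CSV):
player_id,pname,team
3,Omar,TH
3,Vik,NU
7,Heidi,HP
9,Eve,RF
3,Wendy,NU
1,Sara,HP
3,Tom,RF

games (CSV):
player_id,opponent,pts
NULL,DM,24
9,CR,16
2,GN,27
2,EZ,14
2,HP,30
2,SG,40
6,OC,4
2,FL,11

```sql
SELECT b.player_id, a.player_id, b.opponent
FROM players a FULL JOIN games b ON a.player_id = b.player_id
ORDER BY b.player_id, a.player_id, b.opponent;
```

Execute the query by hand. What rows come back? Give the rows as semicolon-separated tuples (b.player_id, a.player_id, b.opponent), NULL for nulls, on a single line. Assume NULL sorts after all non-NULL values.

(2, NULL, EZ); (2, NULL, FL); (2, NULL, GN); (2, NULL, HP); (2, NULL, SG); (6, NULL, OC); (9, 9, CR); (NULL, 1, NULL); (NULL, 3, NULL); (NULL, 3, NULL); (NULL, 3, NULL); (NULL, 3, NULL); (NULL, 7, NULL); (NULL, NULL, DM)

FULL OUTER JOIN keeps every row from both sides; unmatched rows get NULL for the other side's columns.
Matching on a.player_id = b.player_id. A NULL in a compared column never satisfies the condition.
- a (player_id=3) has no partner → padded with NULL.
- a (player_id=3) has no partner → padded with NULL.
- a (player_id=7) has no partner → padded with NULL.
- a (player_id=9) pairs with 1 row(s) of b.
- a (player_id=3) has no partner → padded with NULL.
- a (player_id=1) has no partner → padded with NULL.
- a (player_id=3) has no partner → padded with NULL.
- 7 row(s) from b found no a partner → padded with NULL.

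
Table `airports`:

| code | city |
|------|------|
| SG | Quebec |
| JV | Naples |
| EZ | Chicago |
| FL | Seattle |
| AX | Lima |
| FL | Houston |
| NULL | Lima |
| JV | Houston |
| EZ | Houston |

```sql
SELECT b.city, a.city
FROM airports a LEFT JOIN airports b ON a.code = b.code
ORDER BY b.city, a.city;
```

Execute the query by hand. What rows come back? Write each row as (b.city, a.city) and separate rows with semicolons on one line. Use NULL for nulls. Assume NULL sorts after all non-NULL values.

(Chicago, Chicago); (Chicago, Houston); (Houston, Chicago); (Houston, Houston); (Houston, Houston); (Houston, Houston); (Houston, Naples); (Houston, Seattle); (Lima, Lima); (Naples, Houston); (Naples, Naples); (Quebec, Quebec); (Seattle, Houston); (Seattle, Seattle); (NULL, Lima)

LEFT JOIN keeps every row from `airports a`; unmatched rows get NULL for `airports b`'s columns.
Matching on a.code = b.code. A NULL in a compared column never satisfies the condition.
- a[0] code=SG → 1 match(es) in b → 1 row(s).
- a[1] code=JV → 2 match(es) in b → 2 row(s).
- a[2] code=EZ → 2 match(es) in b → 2 row(s).
- a[3] code=FL → 2 match(es) in b → 2 row(s).
- a[4] code=AX → 1 match(es) in b → 1 row(s).
- a[5] code=FL → 2 match(es) in b → 2 row(s).
- a[6] code=NULL → no match; kept with NULLs on the b side.
- a[7] code=JV → 2 match(es) in b → 2 row(s).
- a[8] code=EZ → 2 match(es) in b → 2 row(s).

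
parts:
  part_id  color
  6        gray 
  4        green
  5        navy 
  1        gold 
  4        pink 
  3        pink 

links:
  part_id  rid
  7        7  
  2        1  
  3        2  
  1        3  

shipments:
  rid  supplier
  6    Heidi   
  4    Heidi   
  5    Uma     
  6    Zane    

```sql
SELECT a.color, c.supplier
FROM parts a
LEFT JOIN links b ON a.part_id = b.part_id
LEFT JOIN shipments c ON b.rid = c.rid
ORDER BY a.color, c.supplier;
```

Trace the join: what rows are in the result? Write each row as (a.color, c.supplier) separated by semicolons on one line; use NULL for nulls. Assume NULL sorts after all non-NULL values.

(gold, NULL); (gray, NULL); (green, NULL); (navy, NULL); (pink, NULL); (pink, NULL)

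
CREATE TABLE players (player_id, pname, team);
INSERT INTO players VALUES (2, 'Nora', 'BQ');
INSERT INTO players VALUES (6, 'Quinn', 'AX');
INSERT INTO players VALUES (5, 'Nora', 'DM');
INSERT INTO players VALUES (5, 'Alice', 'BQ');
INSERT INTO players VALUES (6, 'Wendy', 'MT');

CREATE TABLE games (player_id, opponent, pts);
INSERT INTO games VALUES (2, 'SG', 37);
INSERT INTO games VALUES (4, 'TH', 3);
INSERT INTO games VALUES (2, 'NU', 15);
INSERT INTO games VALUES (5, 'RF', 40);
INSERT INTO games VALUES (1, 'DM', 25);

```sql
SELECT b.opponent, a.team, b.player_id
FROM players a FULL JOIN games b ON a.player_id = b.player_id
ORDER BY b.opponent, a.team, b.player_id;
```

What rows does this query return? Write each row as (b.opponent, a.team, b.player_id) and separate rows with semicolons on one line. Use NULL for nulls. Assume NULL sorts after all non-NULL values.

(DM, NULL, 1); (NU, BQ, 2); (RF, BQ, 5); (RF, DM, 5); (SG, BQ, 2); (TH, NULL, 4); (NULL, AX, NULL); (NULL, MT, NULL)

FULL OUTER JOIN keeps every row from both sides; unmatched rows get NULL for the other side's columns.
Matching on a.player_id = b.player_id.
Matched pairs: 4; unmatched a rows kept: 2; unmatched b rows kept: 2.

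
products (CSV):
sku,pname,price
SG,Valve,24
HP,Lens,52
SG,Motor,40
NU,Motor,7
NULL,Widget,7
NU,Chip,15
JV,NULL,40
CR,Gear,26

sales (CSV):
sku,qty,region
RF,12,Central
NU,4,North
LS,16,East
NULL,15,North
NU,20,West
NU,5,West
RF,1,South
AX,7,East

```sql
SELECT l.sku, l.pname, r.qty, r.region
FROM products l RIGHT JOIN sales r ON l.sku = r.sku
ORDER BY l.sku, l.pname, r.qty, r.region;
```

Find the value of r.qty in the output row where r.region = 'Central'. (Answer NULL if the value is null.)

RIGHT JOIN keeps every row from `sales`; unmatched rows get NULL for `products`'s columns.
Matching on l.sku = r.sku. A NULL in a compared column never satisfies the condition.
- sku=SG: no matching r row.
- sku=HP: no matching r row.
- sku=SG: no matching r row.
- sku=NU: 3 matching r row(s), so 3 row(s) emitted.
- sku=NULL: no matching r row.
- sku=NU: 3 matching r row(s), so 3 row(s) emitted.
- sku=JV: no matching r row.
- sku=CR: no matching r row.
- 5 r row(s) had no l match → kept, l columns NULL.

12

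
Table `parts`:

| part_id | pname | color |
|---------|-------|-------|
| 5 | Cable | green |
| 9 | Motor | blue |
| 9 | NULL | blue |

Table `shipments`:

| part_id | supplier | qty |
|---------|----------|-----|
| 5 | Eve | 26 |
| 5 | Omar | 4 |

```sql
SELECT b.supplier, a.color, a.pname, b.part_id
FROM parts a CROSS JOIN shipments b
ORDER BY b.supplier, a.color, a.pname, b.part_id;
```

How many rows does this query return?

6

CROSS JOIN pairs every row of `parts` with every row of `shipments`: 3 × 2 = 6 rows.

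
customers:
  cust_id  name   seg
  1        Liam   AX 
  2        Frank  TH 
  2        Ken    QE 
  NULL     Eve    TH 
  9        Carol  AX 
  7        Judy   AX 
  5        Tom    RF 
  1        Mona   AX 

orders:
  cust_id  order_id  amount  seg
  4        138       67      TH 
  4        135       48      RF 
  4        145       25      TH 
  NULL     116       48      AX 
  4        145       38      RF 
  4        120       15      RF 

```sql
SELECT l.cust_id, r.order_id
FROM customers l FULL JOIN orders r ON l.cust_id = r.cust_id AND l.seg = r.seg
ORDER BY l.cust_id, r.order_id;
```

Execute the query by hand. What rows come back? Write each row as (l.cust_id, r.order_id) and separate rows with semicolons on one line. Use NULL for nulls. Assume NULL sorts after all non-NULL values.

(1, NULL); (1, NULL); (2, NULL); (2, NULL); (5, NULL); (7, NULL); (9, NULL); (NULL, 116); (NULL, 120); (NULL, 135); (NULL, 138); (NULL, 145); (NULL, 145); (NULL, NULL)

FULL OUTER JOIN keeps every row from both sides; unmatched rows get NULL for the other side's columns.
Matching on l.cust_id = r.cust_id AND l.seg = r.seg. A NULL in a compared column never satisfies the condition.
- l[0] cust_id=1, seg=AX → no match; kept with NULLs on the r side.
- l[1] cust_id=2, seg=TH → no match; kept with NULLs on the r side.
- l[2] cust_id=2, seg=QE → no match; kept with NULLs on the r side.
- l[3] cust_id=NULL, seg=TH → no match; kept with NULLs on the r side.
- l[4] cust_id=9, seg=AX → no match; kept with NULLs on the r side.
- l[5] cust_id=7, seg=AX → no match; kept with NULLs on the r side.
- l[6] cust_id=5, seg=RF → no match; kept with NULLs on the r side.
- l[7] cust_id=1, seg=AX → no match; kept with NULLs on the r side.
- 6 row(s) from r found no l partner → padded with NULL.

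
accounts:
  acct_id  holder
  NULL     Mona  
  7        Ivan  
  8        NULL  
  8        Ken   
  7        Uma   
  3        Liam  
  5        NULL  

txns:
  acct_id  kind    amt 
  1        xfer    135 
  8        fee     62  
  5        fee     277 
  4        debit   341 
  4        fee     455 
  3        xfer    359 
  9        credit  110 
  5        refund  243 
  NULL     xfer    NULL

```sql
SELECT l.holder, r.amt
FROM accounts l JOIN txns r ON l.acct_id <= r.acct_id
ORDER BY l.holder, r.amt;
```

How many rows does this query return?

19

INNER JOIN keeps only pairs where the ON condition holds.
Matching on l.acct_id <= r.acct_id. A NULL in a compared column never satisfies the condition.
- l (acct_id=NULL) has no partner → excluded.
- l (acct_id=7) pairs with 2 row(s) of r.
- l (acct_id=8) pairs with 2 row(s) of r.
- l (acct_id=8) pairs with 2 row(s) of r.
- l (acct_id=7) pairs with 2 row(s) of r.
- l (acct_id=3) pairs with 7 row(s) of r.
- l (acct_id=5) pairs with 4 row(s) of r.
Total: 19 rows.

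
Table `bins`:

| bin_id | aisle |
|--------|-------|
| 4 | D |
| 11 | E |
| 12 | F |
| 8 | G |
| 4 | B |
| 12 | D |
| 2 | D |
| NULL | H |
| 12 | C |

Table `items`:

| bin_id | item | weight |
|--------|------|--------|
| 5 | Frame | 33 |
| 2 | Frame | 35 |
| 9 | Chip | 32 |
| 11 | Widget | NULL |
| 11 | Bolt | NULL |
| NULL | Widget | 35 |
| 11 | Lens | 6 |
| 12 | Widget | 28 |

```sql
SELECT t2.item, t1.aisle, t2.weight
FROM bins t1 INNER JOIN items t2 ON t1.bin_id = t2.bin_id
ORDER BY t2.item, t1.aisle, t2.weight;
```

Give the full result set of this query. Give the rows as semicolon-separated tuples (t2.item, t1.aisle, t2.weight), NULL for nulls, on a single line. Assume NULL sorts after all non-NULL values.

(Bolt, E, NULL); (Frame, D, 35); (Lens, E, 6); (Widget, C, 28); (Widget, D, 28); (Widget, E, NULL); (Widget, F, 28)

INNER JOIN keeps only pairs where the ON condition holds.
Matching on t1.bin_id = t2.bin_id. A NULL in a compared column never satisfies the condition.
- bin_id=4: no matching t2 row, dropped.
- bin_id=11: 3 matching t2 row(s), so 3 row(s) emitted.
- bin_id=12: 1 matching t2 row(s), so 1 row(s) emitted.
- bin_id=8: no matching t2 row, dropped.
- bin_id=4: no matching t2 row, dropped.
- bin_id=12: 1 matching t2 row(s), so 1 row(s) emitted.
- bin_id=2: 1 matching t2 row(s), so 1 row(s) emitted.
- bin_id=NULL: no matching t2 row, dropped.
- bin_id=12: 1 matching t2 row(s), so 1 row(s) emitted.
After projecting and ordering:
t2.item | t1.aisle | t2.weight
Bolt | E | NULL
Frame | D | 35
Lens | E | 6
Widget | C | 28
Widget | D | 28
Widget | E | NULL
Widget | F | 28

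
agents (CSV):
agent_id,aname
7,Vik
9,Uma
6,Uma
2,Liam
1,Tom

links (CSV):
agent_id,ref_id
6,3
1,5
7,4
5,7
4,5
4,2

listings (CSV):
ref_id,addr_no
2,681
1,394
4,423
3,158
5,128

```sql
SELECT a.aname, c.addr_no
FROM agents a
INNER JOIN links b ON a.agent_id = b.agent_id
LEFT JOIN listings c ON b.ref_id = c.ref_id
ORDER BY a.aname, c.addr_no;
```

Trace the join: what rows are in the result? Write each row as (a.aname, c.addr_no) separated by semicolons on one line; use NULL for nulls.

(Tom, 128); (Uma, 158); (Vik, 423)

Evaluate left to right. First `agents a INNER JOIN links b` on agent_id: 3 row(s).
Then LEFT JOIN `listings c` on ref_id: each of those 3 rows is kept; rows whose b.ref_id has no match in c get NULL for c's columns.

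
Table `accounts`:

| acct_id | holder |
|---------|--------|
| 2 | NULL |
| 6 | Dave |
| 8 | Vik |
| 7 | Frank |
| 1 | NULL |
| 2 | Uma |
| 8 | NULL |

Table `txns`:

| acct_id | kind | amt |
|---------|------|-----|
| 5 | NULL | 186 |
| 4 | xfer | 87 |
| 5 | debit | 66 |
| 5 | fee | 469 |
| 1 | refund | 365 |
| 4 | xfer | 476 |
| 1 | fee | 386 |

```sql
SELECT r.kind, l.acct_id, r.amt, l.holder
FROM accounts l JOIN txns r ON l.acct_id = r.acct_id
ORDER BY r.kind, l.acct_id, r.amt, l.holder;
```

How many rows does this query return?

INNER JOIN keeps only pairs where the ON condition holds.
Matching on l.acct_id = r.acct_id.
Matched pairs: 2.
Total: 2 rows.

2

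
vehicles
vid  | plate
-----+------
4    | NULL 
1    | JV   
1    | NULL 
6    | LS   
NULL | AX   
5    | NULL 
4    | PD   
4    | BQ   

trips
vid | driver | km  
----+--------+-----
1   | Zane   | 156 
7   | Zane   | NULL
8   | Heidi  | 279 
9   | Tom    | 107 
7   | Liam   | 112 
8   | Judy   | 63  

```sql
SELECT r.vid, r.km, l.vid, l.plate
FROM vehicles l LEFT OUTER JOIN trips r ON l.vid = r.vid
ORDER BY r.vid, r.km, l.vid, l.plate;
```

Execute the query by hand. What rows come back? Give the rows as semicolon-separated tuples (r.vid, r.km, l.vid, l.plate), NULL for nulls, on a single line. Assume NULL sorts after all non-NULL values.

(1, 156, 1, JV); (1, 156, 1, NULL); (NULL, NULL, 4, BQ); (NULL, NULL, 4, PD); (NULL, NULL, 4, NULL); (NULL, NULL, 5, NULL); (NULL, NULL, 6, LS); (NULL, NULL, NULL, AX)

LEFT JOIN keeps every row from `vehicles`; unmatched rows get NULL for `trips`'s columns.
Matching on l.vid = r.vid. A NULL in a compared column never satisfies the condition.
- l[0] vid=4 → no match; kept with NULLs on the r side.
- l[1] vid=1 → 1 match(es) in r → 1 row(s).
- l[2] vid=1 → 1 match(es) in r → 1 row(s).
- l[3] vid=6 → no match; kept with NULLs on the r side.
- l[4] vid=NULL → no match; kept with NULLs on the r side.
- l[5] vid=5 → no match; kept with NULLs on the r side.
- l[6] vid=4 → no match; kept with NULLs on the r side.
- l[7] vid=4 → no match; kept with NULLs on the r side.
After projecting and ordering:
r.vid | r.km | l.vid | l.plate
1 | 156 | 1 | JV
1 | 156 | 1 | NULL
NULL | NULL | 4 | BQ
NULL | NULL | 4 | PD
NULL | NULL | 4 | NULL
NULL | NULL | 5 | NULL
NULL | NULL | 6 | LS
NULL | NULL | NULL | AX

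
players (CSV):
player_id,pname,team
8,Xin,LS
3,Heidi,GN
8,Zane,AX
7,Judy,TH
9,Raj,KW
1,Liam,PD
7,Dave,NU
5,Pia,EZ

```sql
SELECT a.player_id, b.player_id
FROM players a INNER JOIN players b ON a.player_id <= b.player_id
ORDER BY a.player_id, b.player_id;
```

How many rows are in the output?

38

INNER JOIN keeps only pairs where the ON condition holds.
Matching on a.player_id <= b.player_id.
- a row (player_id=8): matches 3 b row(s) → 3 output row(s).
- a row (player_id=3): matches 7 b row(s) → 7 output row(s).
- a row (player_id=8): matches 3 b row(s) → 3 output row(s).
- a row (player_id=7): matches 5 b row(s) → 5 output row(s).
- a row (player_id=9): matches 1 b row(s) → 1 output row(s).
- a row (player_id=1): matches 8 b row(s) → 8 output row(s).
- a row (player_id=7): matches 5 b row(s) → 5 output row(s).
- a row (player_id=5): matches 6 b row(s) → 6 output row(s).
Total: 38 rows.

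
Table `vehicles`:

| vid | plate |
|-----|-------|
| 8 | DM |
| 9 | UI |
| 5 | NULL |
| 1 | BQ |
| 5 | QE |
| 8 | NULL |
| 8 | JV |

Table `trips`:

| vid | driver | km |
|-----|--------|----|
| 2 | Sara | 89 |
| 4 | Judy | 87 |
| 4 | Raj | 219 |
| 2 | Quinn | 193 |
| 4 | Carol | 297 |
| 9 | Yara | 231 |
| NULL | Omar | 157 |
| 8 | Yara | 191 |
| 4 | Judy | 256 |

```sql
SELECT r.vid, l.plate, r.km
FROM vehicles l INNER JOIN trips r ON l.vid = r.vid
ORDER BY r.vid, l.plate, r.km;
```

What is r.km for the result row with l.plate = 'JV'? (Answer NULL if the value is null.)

191

INNER JOIN keeps only pairs where the ON condition holds.
Matching on l.vid = r.vid. A NULL in a compared column never satisfies the condition.
- l row (vid=8): matches 1 r row(s) → 1 output row(s).
- l row (vid=9): matches 1 r row(s) → 1 output row(s).
- l row (vid=5): no match → dropped.
- l row (vid=1): no match → dropped.
- l row (vid=5): no match → dropped.
- l row (vid=8): matches 1 r row(s) → 1 output row(s).
- l row (vid=8): matches 1 r row(s) → 1 output row(s).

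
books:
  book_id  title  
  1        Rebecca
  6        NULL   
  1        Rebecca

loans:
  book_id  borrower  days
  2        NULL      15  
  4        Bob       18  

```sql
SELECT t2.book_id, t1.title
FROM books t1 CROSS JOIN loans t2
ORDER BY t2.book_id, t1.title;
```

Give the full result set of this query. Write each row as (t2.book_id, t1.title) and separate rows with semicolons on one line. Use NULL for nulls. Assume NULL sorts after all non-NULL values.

CROSS JOIN pairs every row of `books` with every row of `loans`: 3 × 2 = 6 rows.
After projecting and ordering:
t2.book_id | t1.title
2 | Rebecca
2 | Rebecca
2 | NULL
4 | Rebecca
4 | Rebecca
4 | NULL

(2, Rebecca); (2, Rebecca); (2, NULL); (4, Rebecca); (4, Rebecca); (4, NULL)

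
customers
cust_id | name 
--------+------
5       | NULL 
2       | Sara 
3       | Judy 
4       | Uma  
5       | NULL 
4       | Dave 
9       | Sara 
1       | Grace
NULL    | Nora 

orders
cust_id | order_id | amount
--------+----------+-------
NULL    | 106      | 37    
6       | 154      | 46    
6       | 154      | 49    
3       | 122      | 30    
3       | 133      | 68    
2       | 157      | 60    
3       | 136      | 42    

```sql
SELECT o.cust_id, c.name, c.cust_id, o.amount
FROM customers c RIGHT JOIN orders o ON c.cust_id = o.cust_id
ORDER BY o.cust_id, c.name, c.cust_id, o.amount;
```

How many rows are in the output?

7

RIGHT JOIN keeps every row from `orders`; unmatched rows get NULL for `customers`'s columns.
Matching on c.cust_id = o.cust_id. A NULL in a compared column never satisfies the condition.
- c (cust_id=5) has no partner in o.
- c (cust_id=2) pairs with 1 row(s) of o.
- c (cust_id=3) pairs with 3 row(s) of o.
- c (cust_id=4) has no partner in o.
- c (cust_id=5) has no partner in o.
- c (cust_id=4) has no partner in o.
- c (cust_id=9) has no partner in o.
- c (cust_id=1) has no partner in o.
- c (cust_id=NULL) has no partner in o.
- plus 3 unmatched o row(s), each kept with NULL c columns.
Total: 4 matched + 3 padded = 7 rows.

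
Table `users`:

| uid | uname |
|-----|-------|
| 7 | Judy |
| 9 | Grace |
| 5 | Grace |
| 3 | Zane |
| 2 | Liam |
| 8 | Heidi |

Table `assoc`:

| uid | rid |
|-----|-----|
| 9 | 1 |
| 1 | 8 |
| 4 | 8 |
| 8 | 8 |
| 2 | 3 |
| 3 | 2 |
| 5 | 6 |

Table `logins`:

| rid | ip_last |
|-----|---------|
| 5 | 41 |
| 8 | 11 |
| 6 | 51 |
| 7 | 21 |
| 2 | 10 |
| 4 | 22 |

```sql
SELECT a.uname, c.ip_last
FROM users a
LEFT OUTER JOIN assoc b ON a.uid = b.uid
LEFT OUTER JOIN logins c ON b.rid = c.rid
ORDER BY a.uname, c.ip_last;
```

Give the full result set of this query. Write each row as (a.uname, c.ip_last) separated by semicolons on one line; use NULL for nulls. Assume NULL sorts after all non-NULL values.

Step 1 — a LEFT JOIN b on uid → 6 row(s).
Then LEFT JOIN `logins c` on rid: each of those 6 rows is kept; rows whose b.rid has no match in c get NULL for c's columns.

(Grace, 51); (Grace, NULL); (Heidi, 11); (Judy, NULL); (Liam, NULL); (Zane, 10)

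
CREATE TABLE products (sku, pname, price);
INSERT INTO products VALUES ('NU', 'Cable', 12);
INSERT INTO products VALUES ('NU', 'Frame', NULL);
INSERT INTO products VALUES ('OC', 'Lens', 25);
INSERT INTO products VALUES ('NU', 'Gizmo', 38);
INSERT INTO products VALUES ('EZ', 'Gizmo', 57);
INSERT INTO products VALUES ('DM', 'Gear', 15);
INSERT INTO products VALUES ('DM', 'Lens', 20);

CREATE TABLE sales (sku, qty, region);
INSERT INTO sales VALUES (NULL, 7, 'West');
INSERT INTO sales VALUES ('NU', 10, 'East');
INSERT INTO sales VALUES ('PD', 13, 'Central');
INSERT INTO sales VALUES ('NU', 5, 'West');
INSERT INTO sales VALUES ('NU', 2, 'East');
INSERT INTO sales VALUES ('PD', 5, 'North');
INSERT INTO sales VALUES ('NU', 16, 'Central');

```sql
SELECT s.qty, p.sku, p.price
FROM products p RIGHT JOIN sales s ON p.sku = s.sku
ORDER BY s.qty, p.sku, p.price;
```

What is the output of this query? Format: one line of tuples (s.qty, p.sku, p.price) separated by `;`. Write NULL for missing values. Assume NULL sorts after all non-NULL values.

RIGHT JOIN keeps every row from `sales`; unmatched rows get NULL for `products`'s columns.
Matching on p.sku = s.sku. A NULL in a compared column never satisfies the condition.
- p row (sku=NU): matches 4 s row(s) → 4 output row(s).
- p row (sku=NU): matches 4 s row(s) → 4 output row(s).
- p row (sku=OC): no match.
- p row (sku=NU): matches 4 s row(s) → 4 output row(s).
- p row (sku=EZ): no match.
- p row (sku=DM): no match.
- p row (sku=DM): no match.
- plus 3 unmatched s row(s), each kept with NULL p columns.

(2, NU, 12); (2, NU, 38); (2, NU, NULL); (5, NU, 12); (5, NU, 38); (5, NU, NULL); (5, NULL, NULL); (7, NULL, NULL); (10, NU, 12); (10, NU, 38); (10, NU, NULL); (13, NULL, NULL); (16, NU, 12); (16, NU, 38); (16, NU, NULL)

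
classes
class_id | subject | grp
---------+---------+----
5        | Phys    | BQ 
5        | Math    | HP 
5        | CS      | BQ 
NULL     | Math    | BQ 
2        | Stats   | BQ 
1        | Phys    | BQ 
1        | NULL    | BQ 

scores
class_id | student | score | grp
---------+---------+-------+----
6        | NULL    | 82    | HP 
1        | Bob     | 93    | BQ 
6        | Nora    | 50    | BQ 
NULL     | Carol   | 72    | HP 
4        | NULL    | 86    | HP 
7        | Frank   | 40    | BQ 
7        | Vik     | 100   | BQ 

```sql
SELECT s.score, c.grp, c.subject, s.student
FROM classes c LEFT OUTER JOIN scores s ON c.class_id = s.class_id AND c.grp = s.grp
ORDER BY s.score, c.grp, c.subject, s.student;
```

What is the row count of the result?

7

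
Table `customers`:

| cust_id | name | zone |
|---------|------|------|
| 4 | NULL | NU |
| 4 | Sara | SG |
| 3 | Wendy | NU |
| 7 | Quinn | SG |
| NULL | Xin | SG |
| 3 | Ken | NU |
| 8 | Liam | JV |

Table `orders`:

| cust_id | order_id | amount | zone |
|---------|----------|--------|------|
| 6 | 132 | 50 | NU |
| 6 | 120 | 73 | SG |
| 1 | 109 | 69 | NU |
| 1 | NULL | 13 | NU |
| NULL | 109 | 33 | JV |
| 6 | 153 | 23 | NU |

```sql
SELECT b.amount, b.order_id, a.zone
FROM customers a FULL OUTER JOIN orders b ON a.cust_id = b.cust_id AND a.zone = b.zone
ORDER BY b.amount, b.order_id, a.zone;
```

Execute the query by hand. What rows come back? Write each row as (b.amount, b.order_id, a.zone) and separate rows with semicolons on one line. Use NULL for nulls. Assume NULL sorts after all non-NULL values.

(13, NULL, NULL); (23, 153, NULL); (33, 109, NULL); (50, 132, NULL); (69, 109, NULL); (73, 120, NULL); (NULL, NULL, JV); (NULL, NULL, NU); (NULL, NULL, NU); (NULL, NULL, NU); (NULL, NULL, SG); (NULL, NULL, SG); (NULL, NULL, SG)

FULL OUTER JOIN keeps every row from both sides; unmatched rows get NULL for the other side's columns.
Matching on a.cust_id = b.cust_id AND a.zone = b.zone. A NULL in a compared column never satisfies the condition.
- a[0] cust_id=4, zone=NU → no match; kept with NULLs on the b side.
- a[1] cust_id=4, zone=SG → no match; kept with NULLs on the b side.
- a[2] cust_id=3, zone=NU → no match; kept with NULLs on the b side.
- a[3] cust_id=7, zone=SG → no match; kept with NULLs on the b side.
- a[4] cust_id=NULL, zone=SG → no match; kept with NULLs on the b side.
- a[5] cust_id=3, zone=NU → no match; kept with NULLs on the b side.
- a[6] cust_id=8, zone=JV → no match; kept with NULLs on the b side.
- plus 6 unmatched b row(s), each kept with NULL a columns.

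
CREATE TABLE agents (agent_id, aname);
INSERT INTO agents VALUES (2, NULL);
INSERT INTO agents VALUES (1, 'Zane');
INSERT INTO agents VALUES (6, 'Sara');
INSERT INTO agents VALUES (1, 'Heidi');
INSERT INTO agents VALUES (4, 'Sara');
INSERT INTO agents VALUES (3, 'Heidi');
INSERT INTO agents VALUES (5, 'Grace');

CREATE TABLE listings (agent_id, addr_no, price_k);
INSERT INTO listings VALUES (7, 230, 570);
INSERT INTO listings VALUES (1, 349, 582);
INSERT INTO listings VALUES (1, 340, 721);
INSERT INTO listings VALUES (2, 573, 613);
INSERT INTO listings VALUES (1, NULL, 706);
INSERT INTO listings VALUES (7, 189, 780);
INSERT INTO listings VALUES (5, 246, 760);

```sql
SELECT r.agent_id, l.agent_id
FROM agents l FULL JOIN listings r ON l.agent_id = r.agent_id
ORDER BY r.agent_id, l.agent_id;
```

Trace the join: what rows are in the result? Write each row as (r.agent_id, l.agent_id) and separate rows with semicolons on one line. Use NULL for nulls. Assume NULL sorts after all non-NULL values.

FULL OUTER JOIN keeps every row from both sides; unmatched rows get NULL for the other side's columns.
Matching on l.agent_id = r.agent_id.
- agent_id=2: 1 matching r row(s), so 1 row(s) emitted.
- agent_id=1: 3 matching r row(s), so 3 row(s) emitted.
- agent_id=6: no r row matches, row kept with r columns NULL.
- agent_id=1: 3 matching r row(s), so 3 row(s) emitted.
- agent_id=4: no r row matches, row kept with r columns NULL.
- agent_id=3: no r row matches, row kept with r columns NULL.
- agent_id=5: 1 matching r row(s), so 1 row(s) emitted.
- 2 r row(s) had no l match → kept, l columns NULL.

(1, 1); (1, 1); (1, 1); (1, 1); (1, 1); (1, 1); (2, 2); (5, 5); (7, NULL); (7, NULL); (NULL, 3); (NULL, 4); (NULL, 6)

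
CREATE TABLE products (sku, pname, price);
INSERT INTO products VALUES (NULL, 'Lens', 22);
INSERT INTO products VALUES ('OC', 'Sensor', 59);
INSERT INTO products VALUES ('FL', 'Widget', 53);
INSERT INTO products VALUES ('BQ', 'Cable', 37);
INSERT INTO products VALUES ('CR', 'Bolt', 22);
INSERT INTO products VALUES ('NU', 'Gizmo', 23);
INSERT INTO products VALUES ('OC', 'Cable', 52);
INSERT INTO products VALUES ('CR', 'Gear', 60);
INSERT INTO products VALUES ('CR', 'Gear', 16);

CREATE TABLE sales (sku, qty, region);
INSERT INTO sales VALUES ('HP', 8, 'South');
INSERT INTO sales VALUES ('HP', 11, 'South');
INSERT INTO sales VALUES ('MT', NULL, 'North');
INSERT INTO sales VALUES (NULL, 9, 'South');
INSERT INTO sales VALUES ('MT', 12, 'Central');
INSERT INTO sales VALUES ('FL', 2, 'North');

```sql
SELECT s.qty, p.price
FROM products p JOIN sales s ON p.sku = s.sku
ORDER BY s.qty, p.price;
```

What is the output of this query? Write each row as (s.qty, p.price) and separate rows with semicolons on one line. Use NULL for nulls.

(2, 53)

INNER JOIN keeps only pairs where the ON condition holds.
Matching on p.sku = s.sku. A NULL in a compared column never satisfies the condition.
- p (sku=NULL) has no partner → excluded.
- p (sku=OC) has no partner → excluded.
- p (sku=FL) pairs with 1 row(s) of s.
- p (sku=BQ) has no partner → excluded.
- p (sku=CR) has no partner → excluded.
- p (sku=NU) has no partner → excluded.
- p (sku=OC) has no partner → excluded.
- p (sku=CR) has no partner → excluded.
- p (sku=CR) has no partner → excluded.
After projecting and ordering:
s.qty | p.price
2 | 53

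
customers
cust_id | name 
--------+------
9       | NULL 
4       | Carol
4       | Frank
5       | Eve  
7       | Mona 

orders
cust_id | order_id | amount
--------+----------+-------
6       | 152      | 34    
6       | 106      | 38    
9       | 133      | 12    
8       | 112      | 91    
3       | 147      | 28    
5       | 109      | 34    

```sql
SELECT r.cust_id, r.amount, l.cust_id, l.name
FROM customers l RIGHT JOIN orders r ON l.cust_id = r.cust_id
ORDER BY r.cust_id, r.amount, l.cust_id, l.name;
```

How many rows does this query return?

6

RIGHT JOIN keeps every row from `orders`; unmatched rows get NULL for `customers`'s columns.
Matching on l.cust_id = r.cust_id.
- cust_id=9: 1 matching r row(s), so 1 row(s) emitted.
- cust_id=4: no matching r row.
- cust_id=4: no matching r row.
- cust_id=5: 1 matching r row(s), so 1 row(s) emitted.
- cust_id=7: no matching r row.
- plus 4 unmatched r row(s), each kept with NULL l columns.
Total: 2 matched + 4 padded = 6 rows.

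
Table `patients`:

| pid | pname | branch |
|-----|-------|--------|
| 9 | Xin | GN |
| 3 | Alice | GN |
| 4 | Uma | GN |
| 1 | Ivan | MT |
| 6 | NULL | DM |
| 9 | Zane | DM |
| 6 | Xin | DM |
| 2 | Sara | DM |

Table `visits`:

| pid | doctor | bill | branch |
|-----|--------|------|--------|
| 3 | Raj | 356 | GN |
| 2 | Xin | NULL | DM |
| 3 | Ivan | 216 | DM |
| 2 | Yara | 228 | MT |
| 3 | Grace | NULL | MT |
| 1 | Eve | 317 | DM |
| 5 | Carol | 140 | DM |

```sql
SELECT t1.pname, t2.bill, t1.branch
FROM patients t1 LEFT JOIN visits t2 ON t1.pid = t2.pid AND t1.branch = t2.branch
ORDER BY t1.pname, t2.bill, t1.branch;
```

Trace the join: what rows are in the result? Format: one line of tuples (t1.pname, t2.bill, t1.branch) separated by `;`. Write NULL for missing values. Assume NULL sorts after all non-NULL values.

LEFT JOIN keeps every row from `patients`; unmatched rows get NULL for `visits`'s columns.
Matching on t1.pid = t2.pid AND t1.branch = t2.branch.
- t1[0] pid=9, branch=GN → no match; kept with NULLs on the t2 side.
- t1[1] pid=3, branch=GN → 1 match(es) in t2 → 1 row(s).
- t1[2] pid=4, branch=GN → no match; kept with NULLs on the t2 side.
- t1[3] pid=1, branch=MT → no match; kept with NULLs on the t2 side.
- t1[4] pid=6, branch=DM → no match; kept with NULLs on the t2 side.
- t1[5] pid=9, branch=DM → no match; kept with NULLs on the t2 side.
- t1[6] pid=6, branch=DM → no match; kept with NULLs on the t2 side.
- t1[7] pid=2, branch=DM → 1 match(es) in t2 → 1 row(s).
After projecting and ordering:
t1.pname | t2.bill | t1.branch
Alice | 356 | GN
Ivan | NULL | MT
Sara | NULL | DM
Uma | NULL | GN
Xin | NULL | DM
Xin | NULL | GN
Zane | NULL | DM
NULL | NULL | DM

(Alice, 356, GN); (Ivan, NULL, MT); (Sara, NULL, DM); (Uma, NULL, GN); (Xin, NULL, DM); (Xin, NULL, GN); (Zane, NULL, DM); (NULL, NULL, DM)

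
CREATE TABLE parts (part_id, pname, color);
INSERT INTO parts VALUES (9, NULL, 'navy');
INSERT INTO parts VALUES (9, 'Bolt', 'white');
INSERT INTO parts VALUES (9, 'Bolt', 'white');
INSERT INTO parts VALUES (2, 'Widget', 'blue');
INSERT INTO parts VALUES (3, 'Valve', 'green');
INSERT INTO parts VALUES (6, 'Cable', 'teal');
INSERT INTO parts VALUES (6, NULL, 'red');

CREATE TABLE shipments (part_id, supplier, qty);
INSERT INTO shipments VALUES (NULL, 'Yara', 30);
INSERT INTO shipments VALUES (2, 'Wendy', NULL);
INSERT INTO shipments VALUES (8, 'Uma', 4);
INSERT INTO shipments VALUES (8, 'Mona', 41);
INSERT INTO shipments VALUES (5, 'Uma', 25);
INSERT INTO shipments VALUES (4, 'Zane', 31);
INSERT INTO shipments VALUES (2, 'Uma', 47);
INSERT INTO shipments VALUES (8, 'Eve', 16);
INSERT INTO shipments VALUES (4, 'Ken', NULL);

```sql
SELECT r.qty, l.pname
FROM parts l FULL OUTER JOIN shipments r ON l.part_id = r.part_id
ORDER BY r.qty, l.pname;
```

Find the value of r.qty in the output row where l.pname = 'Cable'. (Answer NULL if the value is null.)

NULL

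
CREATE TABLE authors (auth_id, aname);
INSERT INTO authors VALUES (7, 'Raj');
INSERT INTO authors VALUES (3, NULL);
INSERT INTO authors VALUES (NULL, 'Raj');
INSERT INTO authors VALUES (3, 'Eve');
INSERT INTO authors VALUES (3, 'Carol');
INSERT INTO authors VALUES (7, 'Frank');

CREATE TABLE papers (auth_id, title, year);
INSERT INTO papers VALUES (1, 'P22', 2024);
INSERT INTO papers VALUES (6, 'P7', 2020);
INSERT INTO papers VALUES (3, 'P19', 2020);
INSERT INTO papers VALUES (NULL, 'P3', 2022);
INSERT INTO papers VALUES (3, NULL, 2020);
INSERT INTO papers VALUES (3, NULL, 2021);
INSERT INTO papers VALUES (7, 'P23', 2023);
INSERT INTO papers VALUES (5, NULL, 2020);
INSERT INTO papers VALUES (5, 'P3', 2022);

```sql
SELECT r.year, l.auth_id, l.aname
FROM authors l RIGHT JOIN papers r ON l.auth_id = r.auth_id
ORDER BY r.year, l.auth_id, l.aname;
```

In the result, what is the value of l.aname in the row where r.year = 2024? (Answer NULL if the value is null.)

RIGHT JOIN keeps every row from `papers`; unmatched rows get NULL for `authors`'s columns.
Matching on l.auth_id = r.auth_id. A NULL in a compared column never satisfies the condition.
- l (auth_id=7) pairs with 1 row(s) of r.
- l (auth_id=3) pairs with 3 row(s) of r.
- l (auth_id=NULL) has no partner in r.
- l (auth_id=3) pairs with 3 row(s) of r.
- l (auth_id=3) pairs with 3 row(s) of r.
- l (auth_id=7) pairs with 1 row(s) of r.
- plus 5 unmatched r row(s), each kept with NULL l columns.

NULL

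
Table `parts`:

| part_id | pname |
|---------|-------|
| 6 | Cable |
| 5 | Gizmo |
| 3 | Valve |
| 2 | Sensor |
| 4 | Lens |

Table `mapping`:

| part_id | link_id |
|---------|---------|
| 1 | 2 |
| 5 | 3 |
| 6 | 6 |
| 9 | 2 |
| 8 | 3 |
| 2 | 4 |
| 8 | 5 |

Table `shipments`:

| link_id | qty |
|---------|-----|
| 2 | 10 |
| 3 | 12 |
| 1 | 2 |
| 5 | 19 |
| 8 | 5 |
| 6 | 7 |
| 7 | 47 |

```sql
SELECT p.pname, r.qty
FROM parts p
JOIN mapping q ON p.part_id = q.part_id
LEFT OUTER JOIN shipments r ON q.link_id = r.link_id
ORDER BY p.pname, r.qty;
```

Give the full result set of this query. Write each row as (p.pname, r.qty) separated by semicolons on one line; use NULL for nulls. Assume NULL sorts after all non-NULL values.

(Cable, 7); (Gizmo, 12); (Sensor, NULL)

Step 1 — p INNER JOIN q on part_id → 3 row(s).
Then LEFT JOIN `shipments r` on link_id: each of those 3 rows is kept; rows whose q.link_id has no match in r get NULL for r's columns.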